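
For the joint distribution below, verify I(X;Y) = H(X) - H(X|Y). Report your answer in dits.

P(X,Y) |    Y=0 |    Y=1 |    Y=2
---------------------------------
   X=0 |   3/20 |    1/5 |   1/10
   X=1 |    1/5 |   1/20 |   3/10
I(X;Y) = 0.0430 dits

Mutual information has multiple equivalent forms:
- I(X;Y) = H(X) - H(X|Y)
- I(X;Y) = H(Y) - H(Y|X)
- I(X;Y) = H(X) + H(Y) - H(X,Y)

Computing all quantities:
H(X) = 0.2989, H(Y) = 0.4693, H(X,Y) = 0.7251
H(X|Y) = 0.2558, H(Y|X) = 0.4262

Verification:
H(X) - H(X|Y) = 0.2989 - 0.2558 = 0.0430
H(Y) - H(Y|X) = 0.4693 - 0.4262 = 0.0430
H(X) + H(Y) - H(X,Y) = 0.2989 + 0.4693 - 0.7251 = 0.0430

All forms give I(X;Y) = 0.0430 dits. ✓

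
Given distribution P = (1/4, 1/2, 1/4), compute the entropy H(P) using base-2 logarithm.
1.5000 bits

Shannon entropy is H(X) = -Σ p(x) log p(x).

For P = (1/4, 1/2, 1/4):
H = -1/4 × log_2(1/4) -1/2 × log_2(1/2) -1/4 × log_2(1/4)
H = 1.5000 bits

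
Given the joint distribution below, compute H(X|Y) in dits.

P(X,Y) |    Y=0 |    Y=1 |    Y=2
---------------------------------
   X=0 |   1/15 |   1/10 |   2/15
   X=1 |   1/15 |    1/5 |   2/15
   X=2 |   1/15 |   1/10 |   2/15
0.4669 dits

Using the chain rule: H(X|Y) = H(X,Y) - H(Y)

First, compute H(X,Y) = 0.9250 dits

Marginal P(Y) = (1/5, 2/5, 2/5)
H(Y) = 0.4581 dits

H(X|Y) = H(X,Y) - H(Y) = 0.9250 - 0.4581 = 0.4669 dits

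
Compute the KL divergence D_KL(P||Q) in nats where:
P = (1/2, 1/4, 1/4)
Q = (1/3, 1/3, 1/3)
0.0589 nats

KL divergence: D_KL(P||Q) = Σ p(x) log(p(x)/q(x))

Computing term by term:
  x=0: 1/2 × log_e[(1/2)/(1/3)] = 1/2 × 0.4055 = 0.2027
  x=1: 1/4 × log_e[(1/4)/(1/3)] = 1/4 × -0.2877 = -0.0719
  x=2: 1/4 × log_e[(1/4)/(1/3)] = 1/4 × -0.2877 = -0.0719

D_KL(P||Q) = 0.0589 nats

Note: KL divergence is always non-negative and equals 0 iff P = Q.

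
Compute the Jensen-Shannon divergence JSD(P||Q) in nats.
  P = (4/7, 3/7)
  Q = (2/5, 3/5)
0.0148 nats

Jensen-Shannon divergence is:
JSD(P||Q) = 0.5 × D_KL(P||M) + 0.5 × D_KL(Q||M)
where M = 0.5 × (P + Q) is the mixture distribution.

M = 0.5 × (4/7, 3/7) + 0.5 × (2/5, 3/5) = (17/35, 18/35)

D_KL(P||M) = 0.0147 nats
D_KL(Q||M) = 0.0148 nats

JSD(P||Q) = 0.5 × 0.0147 + 0.5 × 0.0148 = 0.0148 nats

Unlike KL divergence, JSD is symmetric and bounded: 0 ≤ JSD ≤ log(2).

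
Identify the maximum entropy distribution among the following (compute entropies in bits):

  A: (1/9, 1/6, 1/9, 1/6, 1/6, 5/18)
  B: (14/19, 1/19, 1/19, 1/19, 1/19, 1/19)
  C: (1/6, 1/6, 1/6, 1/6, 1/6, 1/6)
C

For a discrete distribution over n outcomes, entropy is maximized by the uniform distribution.

Computing entropies:
H(A) = 2.5102 bits
H(B) = 1.4425 bits
H(C) = 2.5850 bits

The uniform distribution (where all probabilities equal 1/6) achieves the maximum entropy of log_2(6) = 2.5850 bits.

Distribution C has the highest entropy.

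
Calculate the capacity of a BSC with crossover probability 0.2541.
0.1823 bits

For a binary symmetric channel (BSC) with error probability p:
Capacity C = 1 - H(p) bits per symbol

where H(p) = -p log₂(p) - (1-p) log₂(1-p) is the binary entropy function.

H(0.2541) = 0.8177 bits
C = 1 - 0.8177 = 0.1823 bits per symbol

This means we can reliably transmit up to 0.1823 bits of information per channel use.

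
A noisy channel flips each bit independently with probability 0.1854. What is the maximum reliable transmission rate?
0.3083 bits

For a binary symmetric channel (BSC) with error probability p:
Capacity C = 1 - H(p) bits per symbol

where H(p) = -p log₂(p) - (1-p) log₂(1-p) is the binary entropy function.

H(0.1854) = 0.6917 bits
C = 1 - 0.6917 = 0.3083 bits per symbol

This means we can reliably transmit up to 0.3083 bits of information per channel use.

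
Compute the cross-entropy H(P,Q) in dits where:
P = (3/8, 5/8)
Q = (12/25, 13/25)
0.2970 dits

Cross-entropy: H(P,Q) = -Σ p(x) log q(x)

Alternatively: H(P,Q) = H(P) + D_KL(P||Q)
H(P) = 0.2873 dits
D_KL(P||Q) = 0.0097 dits

H(P,Q) = 0.2873 + 0.0097 = 0.2970 dits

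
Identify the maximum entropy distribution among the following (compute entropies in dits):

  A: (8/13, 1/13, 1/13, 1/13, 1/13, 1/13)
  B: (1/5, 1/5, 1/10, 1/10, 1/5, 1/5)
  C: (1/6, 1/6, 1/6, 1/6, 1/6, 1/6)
C

For a discrete distribution over n outcomes, entropy is maximized by the uniform distribution.

Computing entropies:
H(A) = 0.5582 dits
H(B) = 0.7592 dits
H(C) = 0.7782 dits

The uniform distribution (where all probabilities equal 1/6) achieves the maximum entropy of log_10(6) = 0.7782 dits.

Distribution C has the highest entropy.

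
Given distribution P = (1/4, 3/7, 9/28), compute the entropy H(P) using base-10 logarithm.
0.4667 dits

Shannon entropy is H(X) = -Σ p(x) log p(x).

For P = (1/4, 3/7, 9/28):
H = -1/4 × log_10(1/4) -3/7 × log_10(3/7) -9/28 × log_10(9/28)
H = 0.4667 dits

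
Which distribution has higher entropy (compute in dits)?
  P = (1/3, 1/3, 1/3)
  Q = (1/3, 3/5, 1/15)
P

Computing entropies in dits:
H(P) = 0.4771
H(Q) = 0.3706

Distribution P has higher entropy.

Intuition: The distribution closer to uniform (more spread out) has higher entropy.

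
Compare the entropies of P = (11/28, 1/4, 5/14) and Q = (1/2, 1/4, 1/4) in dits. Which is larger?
P

Computing entropies in dits:
H(P) = 0.4696
H(Q) = 0.4515

Distribution P has higher entropy.

Intuition: The distribution closer to uniform (more spread out) has higher entropy.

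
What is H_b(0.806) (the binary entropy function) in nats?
0.4920 nats

The binary entropy function is:
H(p) = -p log(p) - (1-p) log(1-p)

H(0.806) = -0.806 × log_e(0.806) - 0.194 × log_e(0.194)
H(0.806) = 0.4920 nats

Note: Binary entropy is maximized at p=0.5 (H=1 bit) and minimized at p=0 or p=1 (H=0).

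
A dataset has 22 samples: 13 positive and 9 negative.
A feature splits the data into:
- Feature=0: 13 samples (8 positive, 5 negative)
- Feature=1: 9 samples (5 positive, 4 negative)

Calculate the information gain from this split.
0.0026 bits

Information Gain = H(Y) - H(Y|Feature)

Before split:
P(positive) = 13/22 = 0.5909
H(Y) = 0.9760 bits

After split:
Feature=0: H = 0.9612 bits (weight = 13/22)
Feature=1: H = 0.9911 bits (weight = 9/22)
H(Y|Feature) = (13/22)×0.9612 + (9/22)×0.9911 = 0.9734 bits

Information Gain = 0.9760 - 0.9734 = 0.0026 bits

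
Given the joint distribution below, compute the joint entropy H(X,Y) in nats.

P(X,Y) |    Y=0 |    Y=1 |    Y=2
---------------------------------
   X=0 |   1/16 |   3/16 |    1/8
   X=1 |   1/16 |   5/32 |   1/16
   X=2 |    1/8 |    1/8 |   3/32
2.1255 nats

Joint entropy is H(X,Y) = -Σ_{x,y} p(x,y) log p(x,y).

Summing over all non-zero entries:
H(X,Y) = -[1/16·log_e(1/16) + 3/16·log_e(3/16) + 1/8·log_e(1/8) + 1/16·log_e(1/16) + 5/32·log_e(5/32) + 1/16·log_e(1/16) + 1/8·log_e(1/8) + 1/8·log_e(1/8) + 3/32·log_e(3/32)]
H(X,Y) = 2.1255 nats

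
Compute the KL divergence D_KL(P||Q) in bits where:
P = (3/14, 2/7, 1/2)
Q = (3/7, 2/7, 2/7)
0.1894 bits

KL divergence: D_KL(P||Q) = Σ p(x) log(p(x)/q(x))

Computing term by term:
  x=0: 3/14 × log_2[(3/14)/(3/7)] = 3/14 × -1.0000 = -0.2143
  x=1: 2/7 × log_2[(2/7)/(2/7)] = 2/7 × 0.0000 = 0.0000
  x=2: 1/2 × log_2[(1/2)/(2/7)] = 1/2 × 0.8074 = 0.4037

D_KL(P||Q) = 0.1894 bits

Note: KL divergence is always non-negative and equals 0 iff P = Q.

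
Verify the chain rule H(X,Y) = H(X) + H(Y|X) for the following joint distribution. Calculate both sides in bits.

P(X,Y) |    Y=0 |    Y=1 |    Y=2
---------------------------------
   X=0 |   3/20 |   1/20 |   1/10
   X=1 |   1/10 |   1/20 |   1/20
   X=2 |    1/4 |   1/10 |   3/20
H(X,Y) = 2.9660, H(X) = 1.4855, H(Y|X) = 1.4805 (all in bits)

Chain rule: H(X,Y) = H(X) + H(Y|X)

Left side — joint entropy directly:
H(X,Y) = -Σ p(x,y) log p(x,y) = 2.9660 bits

Right side — compute H(Y|X) from the conditional distributions:
P(X) = (3/10, 1/5, 1/2), so H(X) = 1.4855 bits
H(Y|X) = Σ_x P(X=x) · H(Y|X=x):
  P(Y|X=0) = (1/2, 1/6, 1/3), H(Y|X=0) = 1.4591, weight P(X=0) = 3/10
  P(Y|X=1) = (1/2, 1/4, 1/4), H(Y|X=1) = 1.5000, weight P(X=1) = 1/5
  P(Y|X=2) = (1/2, 1/5, 3/10), H(Y|X=2) = 1.4855, weight P(X=2) = 1/2
H(Y|X) = 1.4805 bits

H(X) + H(Y|X) = 1.4855 + 1.4805 = 2.9660 bits

Both sides equal 2.9660 bits. ✓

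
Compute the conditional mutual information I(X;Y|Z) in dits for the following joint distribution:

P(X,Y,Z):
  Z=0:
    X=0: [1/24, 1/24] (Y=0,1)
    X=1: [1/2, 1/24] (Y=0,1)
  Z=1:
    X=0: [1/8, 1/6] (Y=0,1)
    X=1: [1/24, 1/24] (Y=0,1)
0.0180 dits

Conditional mutual information: I(X;Y|Z) = H(X|Z) + H(Y|Z) - H(X,Y|Z)

H(Z) = 0.2873
H(X,Z) = 0.4802 → H(X|Z) = 0.1929
H(Y,Z) = 0.5058 → H(Y|Z) = 0.2185
H(X,Y,Z) = 0.6806 → H(X,Y|Z) = 0.3933

I(X;Y|Z) = 0.1929 + 0.2185 - 0.3933 = 0.0180 dits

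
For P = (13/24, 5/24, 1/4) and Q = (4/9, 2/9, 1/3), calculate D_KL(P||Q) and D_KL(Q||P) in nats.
D_KL(P||Q) = 0.0218, D_KL(Q||P) = 0.0223

KL divergence is not symmetric: D_KL(P||Q) ≠ D_KL(Q||P) in general.

D_KL(P||Q) = 0.0218 nats
D_KL(Q||P) = 0.0223 nats

No, they are not equal!

This asymmetry is why KL divergence is not a true distance metric.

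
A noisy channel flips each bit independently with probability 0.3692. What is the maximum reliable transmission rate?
0.0499 bits

For a binary symmetric channel (BSC) with error probability p:
Capacity C = 1 - H(p) bits per symbol

where H(p) = -p log₂(p) - (1-p) log₂(1-p) is the binary entropy function.

H(0.3692) = 0.9501 bits
C = 1 - 0.9501 = 0.0499 bits per symbol

This means we can reliably transmit up to 0.0499 bits of information per channel use.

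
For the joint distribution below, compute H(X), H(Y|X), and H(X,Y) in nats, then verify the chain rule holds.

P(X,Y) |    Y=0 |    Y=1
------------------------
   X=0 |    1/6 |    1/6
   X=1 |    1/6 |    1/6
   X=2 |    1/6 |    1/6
H(X,Y) = 1.7918, H(X) = 1.0986, H(Y|X) = 0.6931 (all in nats)

Chain rule: H(X,Y) = H(X) + H(Y|X)

Left side — joint entropy directly:
H(X,Y) = -Σ p(x,y) log p(x,y) = 1.7918 nats

Right side — compute H(Y|X) from the conditional distributions:
P(X) = (1/3, 1/3, 1/3), so H(X) = 1.0986 nats
H(Y|X) = Σ_x P(X=x) · H(Y|X=x):
  P(Y|X=0) = (1/2, 1/2), H(Y|X=0) = 0.6931, weight P(X=0) = 1/3
  P(Y|X=1) = (1/2, 1/2), H(Y|X=1) = 0.6931, weight P(X=1) = 1/3
  P(Y|X=2) = (1/2, 1/2), H(Y|X=2) = 0.6931, weight P(X=2) = 1/3
H(Y|X) = 0.6931 nats

H(X) + H(Y|X) = 1.0986 + 0.6931 = 1.7918 nats

Both sides equal 1.7918 nats. ✓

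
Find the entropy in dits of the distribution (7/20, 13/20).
0.2812 dits

Shannon entropy is H(X) = -Σ p(x) log p(x).

For P = (7/20, 13/20):
H = -7/20 × log_10(7/20) -13/20 × log_10(13/20)
H = 0.2812 dits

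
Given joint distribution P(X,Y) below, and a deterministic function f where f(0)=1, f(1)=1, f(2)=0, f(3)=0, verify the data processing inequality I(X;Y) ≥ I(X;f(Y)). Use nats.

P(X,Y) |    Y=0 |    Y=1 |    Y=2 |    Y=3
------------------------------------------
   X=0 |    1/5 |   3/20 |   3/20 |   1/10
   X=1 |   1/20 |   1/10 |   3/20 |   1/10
I(X;Y) = 0.0331, I(X;f(Y)) = 0.0210, inequality holds: 0.0331 ≥ 0.0210

Data Processing Inequality: For any Markov chain X → Y → Z, we have I(X;Y) ≥ I(X;Z).

Here Z = f(Y) is a deterministic function of Y, forming X → Y → Z.

Original I(X;Y) = 0.0331 nats

After applying f:
P(X,Z) where Z=f(Y):
- P(X,Z=0) = P(X,Y=2) + P(X,Y=3)
- P(X,Z=1) = P(X,Y=0) + P(X,Y=1)

I(X;Z) = I(X;f(Y)) = 0.0210 nats

Verification: 0.0331 ≥ 0.0210 ✓

Information cannot be created by processing; the function f can only lose information about X.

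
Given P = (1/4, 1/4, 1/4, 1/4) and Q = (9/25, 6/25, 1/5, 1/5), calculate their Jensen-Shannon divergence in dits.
0.0034 dits

Jensen-Shannon divergence is:
JSD(P||Q) = 0.5 × D_KL(P||M) + 0.5 × D_KL(Q||M)
where M = 0.5 × (P + Q) is the mixture distribution.

M = 0.5 × (1/4, 1/4, 1/4, 1/4) + 0.5 × (9/25, 6/25, 1/5, 1/5) = (0.305, 0.245, 9/40, 9/40)

D_KL(P||M) = 0.0035 dits
D_KL(Q||M) = 0.0033 dits

JSD(P||Q) = 0.5 × 0.0035 + 0.5 × 0.0033 = 0.0034 dits

Unlike KL divergence, JSD is symmetric and bounded: 0 ≤ JSD ≤ log(2).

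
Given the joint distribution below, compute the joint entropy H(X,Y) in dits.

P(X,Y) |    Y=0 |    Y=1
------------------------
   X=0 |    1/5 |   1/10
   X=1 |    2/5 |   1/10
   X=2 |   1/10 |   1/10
0.6990 dits

Joint entropy is H(X,Y) = -Σ_{x,y} p(x,y) log p(x,y).

Summing over all non-zero entries:
H(X,Y) = -[1/5·log_10(1/5) + 1/10·log_10(1/10) + 2/5·log_10(2/5) + 1/10·log_10(1/10) + 1/10·log_10(1/10) + 1/10·log_10(1/10)]
H(X,Y) = 0.6990 dits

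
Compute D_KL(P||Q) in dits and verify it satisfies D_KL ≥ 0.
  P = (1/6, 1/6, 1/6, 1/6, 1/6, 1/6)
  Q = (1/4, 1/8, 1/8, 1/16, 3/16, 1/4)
0.0454 dits

KL divergence satisfies the Gibbs inequality: D_KL(P||Q) ≥ 0 for all distributions P, Q.

D_KL(P||Q) = Σ p(x) log(p(x)/q(x))
Term by term:
  x=0: 1/6 × log_10[(1/6)/(1/4)] = -0.0293
  x=1: 1/6 × log_10[(1/6)/(1/8)] = 0.0208
  x=2: 1/6 × log_10[(1/6)/(1/8)] = 0.0208
  x=3: 1/6 × log_10[(1/6)/(1/16)] = 0.0710
  x=4: 1/6 × log_10[(1/6)/(3/16)] = -0.0085
  x=5: 1/6 × log_10[(1/6)/(1/4)] = -0.0293
D_KL(P||Q) = 0.0454 dits

D_KL(P||Q) = 0.0454 ≥ 0 ✓

This non-negativity is a fundamental property: relative entropy cannot be negative because it measures how different Q is from P.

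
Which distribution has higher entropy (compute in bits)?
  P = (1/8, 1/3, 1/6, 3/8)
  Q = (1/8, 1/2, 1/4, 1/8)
P

Computing entropies in bits:
H(P) = 1.8648
H(Q) = 1.7500

Distribution P has higher entropy.

Intuition: The distribution closer to uniform (more spread out) has higher entropy.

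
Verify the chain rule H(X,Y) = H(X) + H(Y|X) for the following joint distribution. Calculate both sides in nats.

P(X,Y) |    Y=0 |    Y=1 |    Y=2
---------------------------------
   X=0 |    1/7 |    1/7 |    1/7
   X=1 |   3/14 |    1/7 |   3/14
H(X,Y) = 1.7721, H(X) = 0.6829, H(Y|X) = 1.0892 (all in nats)

Chain rule: H(X,Y) = H(X) + H(Y|X)

Left side — joint entropy directly:
H(X,Y) = -Σ p(x,y) log p(x,y) = 1.7721 nats

Right side — compute H(Y|X) from the conditional distributions:
P(X) = (3/7, 4/7), so H(X) = 0.6829 nats
H(Y|X) = Σ_x P(X=x) · H(Y|X=x):
  P(Y|X=0) = (1/3, 1/3, 1/3), H(Y|X=0) = 1.0986, weight P(X=0) = 3/7
  P(Y|X=1) = (3/8, 1/4, 3/8), H(Y|X=1) = 1.0822, weight P(X=1) = 4/7
H(Y|X) = 1.0892 nats

H(X) + H(Y|X) = 0.6829 + 1.0892 = 1.7721 nats

Both sides equal 1.7721 nats. ✓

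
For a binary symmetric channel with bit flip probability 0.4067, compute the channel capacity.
0.0253 bits

For a binary symmetric channel (BSC) with error probability p:
Capacity C = 1 - H(p) bits per symbol

where H(p) = -p log₂(p) - (1-p) log₂(1-p) is the binary entropy function.

H(0.4067) = 0.9747 bits
C = 1 - 0.9747 = 0.0253 bits per symbol

This means we can reliably transmit up to 0.0253 bits of information per channel use.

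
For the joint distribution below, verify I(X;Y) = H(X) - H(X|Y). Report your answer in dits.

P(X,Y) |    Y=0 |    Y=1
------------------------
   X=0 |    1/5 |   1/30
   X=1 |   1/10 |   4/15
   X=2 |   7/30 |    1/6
I(X;Y) = 0.0472 dits

Mutual information has multiple equivalent forms:
- I(X;Y) = H(X) - H(X|Y)
- I(X;Y) = H(Y) - H(Y|X)
- I(X;Y) = H(X) + H(Y) - H(X,Y)

Computing all quantities:
H(X) = 0.4664, H(Y) = 0.3001, H(X,Y) = 0.7193
H(X|Y) = 0.4192, H(Y|X) = 0.2529

Verification:
H(X) - H(X|Y) = 0.4664 - 0.4192 = 0.0472
H(Y) - H(Y|X) = 0.3001 - 0.2529 = 0.0472
H(X) + H(Y) - H(X,Y) = 0.4664 + 0.3001 - 0.7193 = 0.0472

All forms give I(X;Y) = 0.0472 dits. ✓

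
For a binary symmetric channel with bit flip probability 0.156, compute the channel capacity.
0.3753 bits

For a binary symmetric channel (BSC) with error probability p:
Capacity C = 1 - H(p) bits per symbol

where H(p) = -p log₂(p) - (1-p) log₂(1-p) is the binary entropy function.

H(0.156) = 0.6247 bits
C = 1 - 0.6247 = 0.3753 bits per symbol

This means we can reliably transmit up to 0.3753 bits of information per channel use.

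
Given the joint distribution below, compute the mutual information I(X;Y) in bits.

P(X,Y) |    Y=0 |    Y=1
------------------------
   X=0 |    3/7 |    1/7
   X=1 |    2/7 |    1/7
0.0060 bits

Mutual information: I(X;Y) = H(X) + H(Y) - H(X,Y)

Marginals:
P(X) = (4/7, 3/7), H(X) = 0.9852 bits
P(Y) = (5/7, 2/7), H(Y) = 0.8631 bits

Joint entropy: H(X,Y) = 1.8424 bits

I(X;Y) = 0.9852 + 0.8631 - 1.8424 = 0.0060 bits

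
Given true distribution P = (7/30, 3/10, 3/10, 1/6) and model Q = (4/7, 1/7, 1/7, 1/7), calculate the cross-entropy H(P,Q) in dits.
0.7046 dits

Cross-entropy: H(P,Q) = -Σ p(x) log q(x)

Alternatively: H(P,Q) = H(P) + D_KL(P||Q)
H(P) = 0.5909 dits
D_KL(P||Q) = 0.1137 dits

H(P,Q) = 0.5909 + 0.1137 = 0.7046 dits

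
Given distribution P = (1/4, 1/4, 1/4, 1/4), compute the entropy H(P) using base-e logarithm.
1.3863 nats

Shannon entropy is H(X) = -Σ p(x) log p(x).

For P = (1/4, 1/4, 1/4, 1/4):
H = -1/4 × log_e(1/4) -1/4 × log_e(1/4) -1/4 × log_e(1/4) -1/4 × log_e(1/4)
H = 1.3863 nats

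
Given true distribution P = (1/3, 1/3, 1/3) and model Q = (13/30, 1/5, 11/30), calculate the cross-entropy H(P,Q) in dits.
0.4993 dits

Cross-entropy: H(P,Q) = -Σ p(x) log q(x)

Alternatively: H(P,Q) = H(P) + D_KL(P||Q)
H(P) = 0.4771 dits
D_KL(P||Q) = 0.0222 dits

H(P,Q) = 0.4771 + 0.0222 = 0.4993 dits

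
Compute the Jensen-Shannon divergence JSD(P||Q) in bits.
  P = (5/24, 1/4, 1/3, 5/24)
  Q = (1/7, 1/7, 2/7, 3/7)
0.0445 bits

Jensen-Shannon divergence is:
JSD(P||Q) = 0.5 × D_KL(P||M) + 0.5 × D_KL(Q||M)
where M = 0.5 × (P + Q) is the mixture distribution.

M = 0.5 × (5/24, 1/4, 1/3, 5/24) + 0.5 × (1/7, 1/7, 2/7, 3/7) = (0.175595, 0.196429, 0.309524, 0.318452)

D_KL(P||M) = 0.0465 bits
D_KL(Q||M) = 0.0425 bits

JSD(P||Q) = 0.5 × 0.0465 + 0.5 × 0.0425 = 0.0445 bits

Unlike KL divergence, JSD is symmetric and bounded: 0 ≤ JSD ≤ log(2).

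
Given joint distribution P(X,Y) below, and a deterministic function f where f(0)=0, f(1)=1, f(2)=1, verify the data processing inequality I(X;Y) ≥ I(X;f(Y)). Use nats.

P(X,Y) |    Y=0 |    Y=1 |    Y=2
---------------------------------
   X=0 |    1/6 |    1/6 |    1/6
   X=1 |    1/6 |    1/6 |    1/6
I(X;Y) = 0.0000, I(X;f(Y)) = 0.0000, inequality holds: 0.0000 ≥ 0.0000

Data Processing Inequality: For any Markov chain X → Y → Z, we have I(X;Y) ≥ I(X;Z).

Here Z = f(Y) is a deterministic function of Y, forming X → Y → Z.

Original I(X;Y) = 0.0000 nats

After applying f:
P(X,Z) where Z=f(Y):
- P(X,Z=0) = P(X,Y=0)
- P(X,Z=1) = P(X,Y=1) + P(X,Y=2)

I(X;Z) = I(X;f(Y)) = 0.0000 nats

Verification: 0.0000 ≥ 0.0000 ✓

Information cannot be created by processing; the function f can only lose information about X.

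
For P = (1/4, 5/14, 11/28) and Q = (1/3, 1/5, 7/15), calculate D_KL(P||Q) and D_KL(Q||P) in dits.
D_KL(P||Q) = 0.0293, D_KL(Q||P) = 0.0262

KL divergence is not symmetric: D_KL(P||Q) ≠ D_KL(Q||P) in general.

D_KL(P||Q) = 0.0293 dits
D_KL(Q||P) = 0.0262 dits

No, they are not equal!

This asymmetry is why KL divergence is not a true distance metric.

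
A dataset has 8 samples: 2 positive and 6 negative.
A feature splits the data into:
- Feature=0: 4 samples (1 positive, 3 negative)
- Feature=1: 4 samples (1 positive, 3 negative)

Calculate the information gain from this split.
0.0000 bits

Information Gain = H(Y) - H(Y|Feature)

Before split:
P(positive) = 2/8 = 0.2500
H(Y) = 0.8113 bits

After split:
Feature=0: H = 0.8113 bits (weight = 4/8)
Feature=1: H = 0.8113 bits (weight = 4/8)
H(Y|Feature) = (4/8)×0.8113 + (4/8)×0.8113 = 0.8113 bits

Information Gain = 0.8113 - 0.8113 = 0.0000 bits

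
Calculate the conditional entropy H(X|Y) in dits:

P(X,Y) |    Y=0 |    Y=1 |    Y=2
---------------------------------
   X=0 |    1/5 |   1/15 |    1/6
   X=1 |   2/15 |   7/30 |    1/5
0.2762 dits

Using the chain rule: H(X|Y) = H(X,Y) - H(Y)

First, compute H(X,Y) = 0.7518 dits

Marginal P(Y) = (1/3, 3/10, 11/30)
H(Y) = 0.4757 dits

H(X|Y) = H(X,Y) - H(Y) = 0.7518 - 0.4757 = 0.2762 dits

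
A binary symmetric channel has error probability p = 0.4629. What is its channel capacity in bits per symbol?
0.0040 bits

For a binary symmetric channel (BSC) with error probability p:
Capacity C = 1 - H(p) bits per symbol

where H(p) = -p log₂(p) - (1-p) log₂(1-p) is the binary entropy function.

H(0.4629) = 0.9960 bits
C = 1 - 0.9960 = 0.0040 bits per symbol

This means we can reliably transmit up to 0.0040 bits of information per channel use.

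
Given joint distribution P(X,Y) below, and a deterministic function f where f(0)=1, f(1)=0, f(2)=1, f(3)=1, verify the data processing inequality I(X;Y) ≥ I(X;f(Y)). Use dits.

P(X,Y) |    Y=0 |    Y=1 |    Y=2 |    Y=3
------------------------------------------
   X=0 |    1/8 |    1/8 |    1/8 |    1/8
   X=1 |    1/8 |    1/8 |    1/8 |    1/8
I(X;Y) = 0.0000, I(X;f(Y)) = 0.0000, inequality holds: 0.0000 ≥ 0.0000

Data Processing Inequality: For any Markov chain X → Y → Z, we have I(X;Y) ≥ I(X;Z).

Here Z = f(Y) is a deterministic function of Y, forming X → Y → Z.

Original I(X;Y) = 0.0000 dits

After applying f:
P(X,Z) where Z=f(Y):
- P(X,Z=0) = P(X,Y=1)
- P(X,Z=1) = P(X,Y=0) + P(X,Y=2) + P(X,Y=3)

I(X;Z) = I(X;f(Y)) = 0.0000 dits

Verification: 0.0000 ≥ 0.0000 ✓

Information cannot be created by processing; the function f can only lose information about X.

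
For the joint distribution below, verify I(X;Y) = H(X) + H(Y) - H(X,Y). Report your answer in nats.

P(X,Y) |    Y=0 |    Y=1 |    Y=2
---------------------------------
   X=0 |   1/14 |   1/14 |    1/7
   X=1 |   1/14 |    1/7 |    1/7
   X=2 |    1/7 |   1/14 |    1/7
I(X;Y) = 0.0284 nats

Mutual information has multiple equivalent forms:
- I(X;Y) = H(X) - H(X|Y)
- I(X;Y) = H(Y) - H(Y|X)
- I(X;Y) = H(X) + H(Y) - H(X,Y)

Computing all quantities:
H(X) = 1.0934, H(Y) = 1.0790, H(X,Y) = 2.1440
H(X|Y) = 1.0650, H(Y|X) = 1.0506

Verification:
H(X) - H(X|Y) = 1.0934 - 1.0650 = 0.0284
H(Y) - H(Y|X) = 1.0790 - 1.0506 = 0.0284
H(X) + H(Y) - H(X,Y) = 1.0934 + 1.0790 - 2.1440 = 0.0284

All forms give I(X;Y) = 0.0284 nats. ✓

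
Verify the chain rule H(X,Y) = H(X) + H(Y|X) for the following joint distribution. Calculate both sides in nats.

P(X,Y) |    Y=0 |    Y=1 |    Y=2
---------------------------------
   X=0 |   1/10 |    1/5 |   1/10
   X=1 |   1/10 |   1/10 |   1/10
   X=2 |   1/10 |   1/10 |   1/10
H(X,Y) = 2.1640, H(X) = 1.0889, H(Y|X) = 1.0751 (all in nats)

Chain rule: H(X,Y) = H(X) + H(Y|X)

Left side — joint entropy directly:
H(X,Y) = -Σ p(x,y) log p(x,y) = 2.1640 nats

Right side — compute H(Y|X) from the conditional distributions:
P(X) = (2/5, 3/10, 3/10), so H(X) = 1.0889 nats
H(Y|X) = Σ_x P(X=x) · H(Y|X=x):
  P(Y|X=0) = (1/4, 1/2, 1/4), H(Y|X=0) = 1.0397, weight P(X=0) = 2/5
  P(Y|X=1) = (1/3, 1/3, 1/3), H(Y|X=1) = 1.0986, weight P(X=1) = 3/10
  P(Y|X=2) = (1/3, 1/3, 1/3), H(Y|X=2) = 1.0986, weight P(X=2) = 3/10
H(Y|X) = 1.0751 nats

H(X) + H(Y|X) = 1.0889 + 1.0751 = 2.1640 nats

Both sides equal 2.1640 nats. ✓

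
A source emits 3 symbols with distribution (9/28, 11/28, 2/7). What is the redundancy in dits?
0.0038 dits

Redundancy measures how far a source is from maximum entropy:
R = H_max - H(X)

Maximum entropy for 3 symbols: H_max = log_10(3) = 0.4771 dits
Actual entropy: H(X) = 0.4733 dits
Redundancy: R = 0.4771 - 0.4733 = 0.0038 dits

This redundancy represents potential for compression: the source could be compressed by 0.0038 dits per symbol.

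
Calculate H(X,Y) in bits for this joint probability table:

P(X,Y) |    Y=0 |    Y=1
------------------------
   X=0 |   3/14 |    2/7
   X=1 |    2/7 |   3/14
1.9852 bits

Joint entropy is H(X,Y) = -Σ_{x,y} p(x,y) log p(x,y).

Summing over all non-zero entries:
H(X,Y) = -[3/14·log_2(3/14) + 2/7·log_2(2/7) + 2/7·log_2(2/7) + 3/14·log_2(3/14)]
H(X,Y) = 1.9852 bits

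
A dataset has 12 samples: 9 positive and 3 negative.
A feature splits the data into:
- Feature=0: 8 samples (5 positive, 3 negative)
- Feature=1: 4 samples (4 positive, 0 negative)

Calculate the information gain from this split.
0.1750 bits

Information Gain = H(Y) - H(Y|Feature)

Before split:
P(positive) = 9/12 = 0.7500
H(Y) = 0.8113 bits

After split:
Feature=0: H = 0.9544 bits (weight = 8/12)
Feature=1: H = 0.0000 bits (weight = 4/12)
H(Y|Feature) = (8/12)×0.9544 + (4/12)×0.0000 = 0.6363 bits

Information Gain = 0.8113 - 0.6363 = 0.1750 bits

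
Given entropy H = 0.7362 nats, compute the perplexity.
2.0880

Perplexity is e^H (or exp(H) for natural log).

H = 0.7362 nats
Perplexity = e^0.7362 = 2.0880

Interpretation: The model's uncertainty is equivalent to choosing uniformly among 2.1 options.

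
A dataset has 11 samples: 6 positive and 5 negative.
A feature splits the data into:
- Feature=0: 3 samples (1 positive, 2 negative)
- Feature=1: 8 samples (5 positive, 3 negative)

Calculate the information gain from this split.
0.0495 bits

Information Gain = H(Y) - H(Y|Feature)

Before split:
P(positive) = 6/11 = 0.5455
H(Y) = 0.9940 bits

After split:
Feature=0: H = 0.9183 bits (weight = 3/11)
Feature=1: H = 0.9544 bits (weight = 8/11)
H(Y|Feature) = (3/11)×0.9183 + (8/11)×0.9544 = 0.9446 bits

Information Gain = 0.9940 - 0.9446 = 0.0495 bits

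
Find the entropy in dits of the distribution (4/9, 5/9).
0.2983 dits

Shannon entropy is H(X) = -Σ p(x) log p(x).

For P = (4/9, 5/9):
H = -4/9 × log_10(4/9) -5/9 × log_10(5/9)
H = 0.2983 dits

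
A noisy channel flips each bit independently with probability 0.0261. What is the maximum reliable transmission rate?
0.8256 bits

For a binary symmetric channel (BSC) with error probability p:
Capacity C = 1 - H(p) bits per symbol

where H(p) = -p log₂(p) - (1-p) log₂(1-p) is the binary entropy function.

H(0.0261) = 0.1744 bits
C = 1 - 0.1744 = 0.8256 bits per symbol

This means we can reliably transmit up to 0.8256 bits of information per channel use.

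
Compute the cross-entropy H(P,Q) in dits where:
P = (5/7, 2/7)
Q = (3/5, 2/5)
0.2722 dits

Cross-entropy: H(P,Q) = -Σ p(x) log q(x)

Alternatively: H(P,Q) = H(P) + D_KL(P||Q)
H(P) = 0.2598 dits
D_KL(P||Q) = 0.0123 dits

H(P,Q) = 0.2598 + 0.0123 = 0.2722 dits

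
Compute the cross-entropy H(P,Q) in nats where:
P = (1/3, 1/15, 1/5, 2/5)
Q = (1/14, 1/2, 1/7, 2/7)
1.8162 nats

Cross-entropy: H(P,Q) = -Σ p(x) log q(x)

Alternatively: H(P,Q) = H(P) + D_KL(P||Q)
H(P) = 1.2351 nats
D_KL(P||Q) = 0.5810 nats

H(P,Q) = 1.2351 + 0.5810 = 1.8162 nats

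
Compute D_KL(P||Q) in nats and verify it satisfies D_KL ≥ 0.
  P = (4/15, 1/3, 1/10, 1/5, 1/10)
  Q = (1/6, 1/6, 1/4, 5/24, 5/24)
0.1832 nats

KL divergence satisfies the Gibbs inequality: D_KL(P||Q) ≥ 0 for all distributions P, Q.

D_KL(P||Q) = Σ p(x) log(p(x)/q(x))
Term by term:
  x=0: 4/15 × log_e[(4/15)/(1/6)] = 0.1253
  x=1: 1/3 × log_e[(1/3)/(1/6)] = 0.2310
  x=2: 1/10 × log_e[(1/10)/(1/4)] = -0.0916
  x=3: 1/5 × log_e[(1/5)/(5/24)] = -0.0082
  x=4: 1/10 × log_e[(1/10)/(5/24)] = -0.0734
D_KL(P||Q) = 0.1832 nats

D_KL(P||Q) = 0.1832 ≥ 0 ✓

This non-negativity is a fundamental property: relative entropy cannot be negative because it measures how different Q is from P.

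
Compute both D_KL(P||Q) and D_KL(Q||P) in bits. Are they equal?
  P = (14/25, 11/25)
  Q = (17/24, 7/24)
D_KL(P||Q) = 0.0712, D_KL(Q||P) = 0.0671

KL divergence is not symmetric: D_KL(P||Q) ≠ D_KL(Q||P) in general.

D_KL(P||Q) = 0.0712 bits
D_KL(Q||P) = 0.0671 bits

No, they are not equal!

This asymmetry is why KL divergence is not a true distance metric.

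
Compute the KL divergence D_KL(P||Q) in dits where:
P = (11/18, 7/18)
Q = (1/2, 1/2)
0.0108 dits

KL divergence: D_KL(P||Q) = Σ p(x) log(p(x)/q(x))

Computing term by term:
  x=0: 11/18 × log_10[(11/18)/(1/2)] = 11/18 × 0.0872 = 0.0533
  x=1: 7/18 × log_10[(7/18)/(1/2)] = 7/18 × -0.1091 = -0.0424

D_KL(P||Q) = 0.0108 dits

Note: KL divergence is always non-negative and equals 0 iff P = Q.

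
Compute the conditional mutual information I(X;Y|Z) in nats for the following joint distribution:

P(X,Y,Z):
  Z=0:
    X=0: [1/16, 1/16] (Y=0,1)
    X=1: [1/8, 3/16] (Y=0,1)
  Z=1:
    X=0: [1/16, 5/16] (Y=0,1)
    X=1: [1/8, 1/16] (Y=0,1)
0.0715 nats

Conditional mutual information: I(X;Y|Z) = H(X|Z) + H(Y|Z) - H(X,Y|Z)

H(Z) = 0.6853
H(X,Z) = 1.3051 → H(X|Z) = 0.6198
H(Y,Z) = 1.3421 → H(Y|Z) = 0.6568
H(X,Y,Z) = 1.8904 → H(X,Y|Z) = 1.2050

I(X;Y|Z) = 0.6198 + 0.6568 - 1.2050 = 0.0715 nats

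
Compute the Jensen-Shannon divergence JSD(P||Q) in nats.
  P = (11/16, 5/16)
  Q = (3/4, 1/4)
0.0024 nats

Jensen-Shannon divergence is:
JSD(P||Q) = 0.5 × D_KL(P||M) + 0.5 × D_KL(Q||M)
where M = 0.5 × (P + Q) is the mixture distribution.

M = 0.5 × (11/16, 5/16) + 0.5 × (3/4, 1/4) = (23/32, 9/32)

D_KL(P||M) = 0.0024 nats
D_KL(Q||M) = 0.0025 nats

JSD(P||Q) = 0.5 × 0.0024 + 0.5 × 0.0025 = 0.0024 nats

Unlike KL divergence, JSD is symmetric and bounded: 0 ≤ JSD ≤ log(2).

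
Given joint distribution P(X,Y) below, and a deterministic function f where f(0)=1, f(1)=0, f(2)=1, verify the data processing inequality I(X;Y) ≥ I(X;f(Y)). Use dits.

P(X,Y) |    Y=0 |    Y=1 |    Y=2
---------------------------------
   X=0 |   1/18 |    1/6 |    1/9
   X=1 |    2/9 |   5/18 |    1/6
I(X;Y) = 0.0072, I(X;f(Y)) = 0.0014, inequality holds: 0.0072 ≥ 0.0014

Data Processing Inequality: For any Markov chain X → Y → Z, we have I(X;Y) ≥ I(X;Z).

Here Z = f(Y) is a deterministic function of Y, forming X → Y → Z.

Original I(X;Y) = 0.0072 dits

After applying f:
P(X,Z) where Z=f(Y):
- P(X,Z=0) = P(X,Y=1)
- P(X,Z=1) = P(X,Y=0) + P(X,Y=2)

I(X;Z) = I(X;f(Y)) = 0.0014 dits

Verification: 0.0072 ≥ 0.0014 ✓

Information cannot be created by processing; the function f can only lose information about X.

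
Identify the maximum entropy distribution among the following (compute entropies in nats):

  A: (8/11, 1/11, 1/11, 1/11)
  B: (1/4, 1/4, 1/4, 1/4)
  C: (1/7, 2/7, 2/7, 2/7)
B

For a discrete distribution over n outcomes, entropy is maximized by the uniform distribution.

Computing entropies:
H(A) = 0.8856 nats
H(B) = 1.3863 nats
H(C) = 1.3518 nats

The uniform distribution (where all probabilities equal 1/4) achieves the maximum entropy of log_e(4) = 1.3863 nats.

Distribution B has the highest entropy.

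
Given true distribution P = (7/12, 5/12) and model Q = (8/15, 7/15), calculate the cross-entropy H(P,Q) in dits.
0.2972 dits

Cross-entropy: H(P,Q) = -Σ p(x) log q(x)

Alternatively: H(P,Q) = H(P) + D_KL(P||Q)
H(P) = 0.2950 dits
D_KL(P||Q) = 0.0022 dits

H(P,Q) = 0.2950 + 0.0022 = 0.2972 dits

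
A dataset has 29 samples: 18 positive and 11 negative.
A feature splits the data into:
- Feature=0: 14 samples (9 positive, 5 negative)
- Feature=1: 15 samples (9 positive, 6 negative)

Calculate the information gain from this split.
0.0014 bits

Information Gain = H(Y) - H(Y|Feature)

Before split:
P(positive) = 18/29 = 0.6207
H(Y) = 0.9576 bits

After split:
Feature=0: H = 0.9403 bits (weight = 14/29)
Feature=1: H = 0.9710 bits (weight = 15/29)
H(Y|Feature) = (14/29)×0.9403 + (15/29)×0.9710 = 0.9561 bits

Information Gain = 0.9576 - 0.9561 = 0.0014 bits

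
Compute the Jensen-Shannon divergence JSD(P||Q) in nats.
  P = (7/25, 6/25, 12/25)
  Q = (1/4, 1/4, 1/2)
0.0006 nats

Jensen-Shannon divergence is:
JSD(P||Q) = 0.5 × D_KL(P||M) + 0.5 × D_KL(Q||M)
where M = 0.5 × (P + Q) is the mixture distribution.

M = 0.5 × (7/25, 6/25, 12/25) + 0.5 × (1/4, 1/4, 1/2) = (0.265, 0.245, 0.49)

D_KL(P||M) = 0.0006 nats
D_KL(Q||M) = 0.0006 nats

JSD(P||Q) = 0.5 × 0.0006 + 0.5 × 0.0006 = 0.0006 nats

Unlike KL divergence, JSD is symmetric and bounded: 0 ≤ JSD ≤ log(2).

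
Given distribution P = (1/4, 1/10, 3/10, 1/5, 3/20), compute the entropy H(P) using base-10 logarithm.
0.6708 dits

Shannon entropy is H(X) = -Σ p(x) log p(x).

For P = (1/4, 1/10, 3/10, 1/5, 3/20):
H = -1/4 × log_10(1/4) -1/10 × log_10(1/10) -3/10 × log_10(3/10) -1/5 × log_10(1/5) -3/20 × log_10(3/20)
H = 0.6708 dits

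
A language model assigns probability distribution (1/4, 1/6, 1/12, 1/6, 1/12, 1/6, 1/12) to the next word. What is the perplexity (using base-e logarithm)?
6.4474

Perplexity is e^H (or exp(H) for natural log).

First, H = -Σ p log p = 1.8637 nats
Perplexity = e^1.8637 = 6.4474

Interpretation: The model's uncertainty is equivalent to choosing uniformly among 6.4 options.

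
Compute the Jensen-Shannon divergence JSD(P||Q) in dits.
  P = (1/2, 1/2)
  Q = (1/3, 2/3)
0.0062 dits

Jensen-Shannon divergence is:
JSD(P||Q) = 0.5 × D_KL(P||M) + 0.5 × D_KL(Q||M)
where M = 0.5 × (P + Q) is the mixture distribution.

M = 0.5 × (1/2, 1/2) + 0.5 × (1/3, 2/3) = (5/12, 7/12)

D_KL(P||M) = 0.0061 dits
D_KL(Q||M) = 0.0064 dits

JSD(P||Q) = 0.5 × 0.0061 + 0.5 × 0.0064 = 0.0062 dits

Unlike KL divergence, JSD is symmetric and bounded: 0 ≤ JSD ≤ log(2).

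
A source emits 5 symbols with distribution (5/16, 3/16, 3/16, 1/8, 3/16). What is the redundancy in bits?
0.0641 bits

Redundancy measures how far a source is from maximum entropy:
R = H_max - H(X)

Maximum entropy for 5 symbols: H_max = log_2(5) = 2.3219 bits
Actual entropy: H(X) = 2.2579 bits
Redundancy: R = 2.3219 - 2.2579 = 0.0641 bits

This redundancy represents potential for compression: the source could be compressed by 0.0641 bits per symbol.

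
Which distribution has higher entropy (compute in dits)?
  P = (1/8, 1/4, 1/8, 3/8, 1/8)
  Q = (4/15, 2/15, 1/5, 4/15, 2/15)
Q

Computing entropies in dits:
H(P) = 0.6489
H(Q) = 0.6793

Distribution Q has higher entropy.

Intuition: The distribution closer to uniform (more spread out) has higher entropy.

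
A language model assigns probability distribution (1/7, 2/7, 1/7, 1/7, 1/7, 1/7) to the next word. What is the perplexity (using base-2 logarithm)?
5.7423

Perplexity is 2^H (or exp(H) for natural log).

First, H = -Σ p log p = 2.5216 bits
Perplexity = 2^2.5216 = 5.7423

Interpretation: The model's uncertainty is equivalent to choosing uniformly among 5.7 options.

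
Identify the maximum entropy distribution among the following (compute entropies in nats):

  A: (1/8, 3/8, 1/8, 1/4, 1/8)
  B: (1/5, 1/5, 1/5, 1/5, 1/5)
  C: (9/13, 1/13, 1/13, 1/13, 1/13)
B

For a discrete distribution over n outcomes, entropy is maximized by the uniform distribution.

Computing entropies:
H(A) = 1.4942 nats
H(B) = 1.6094 nats
H(C) = 1.0438 nats

The uniform distribution (where all probabilities equal 1/5) achieves the maximum entropy of log_e(5) = 1.6094 nats.

Distribution B has the highest entropy.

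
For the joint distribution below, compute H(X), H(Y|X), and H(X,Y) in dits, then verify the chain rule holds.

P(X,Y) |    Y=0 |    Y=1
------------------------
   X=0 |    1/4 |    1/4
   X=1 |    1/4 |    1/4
H(X,Y) = 0.6021, H(X) = 0.3010, H(Y|X) = 0.3010 (all in dits)

Chain rule: H(X,Y) = H(X) + H(Y|X)

Left side — joint entropy directly:
H(X,Y) = -Σ p(x,y) log p(x,y) = 0.6021 dits

Right side — compute H(Y|X) from the conditional distributions:
P(X) = (1/2, 1/2), so H(X) = 0.3010 dits
H(Y|X) = Σ_x P(X=x) · H(Y|X=x):
  P(Y|X=0) = (1/2, 1/2), H(Y|X=0) = 0.3010, weight P(X=0) = 1/2
  P(Y|X=1) = (1/2, 1/2), H(Y|X=1) = 0.3010, weight P(X=1) = 1/2
H(Y|X) = 0.3010 dits

H(X) + H(Y|X) = 0.3010 + 0.3010 = 0.6021 dits

Both sides equal 0.6021 dits. ✓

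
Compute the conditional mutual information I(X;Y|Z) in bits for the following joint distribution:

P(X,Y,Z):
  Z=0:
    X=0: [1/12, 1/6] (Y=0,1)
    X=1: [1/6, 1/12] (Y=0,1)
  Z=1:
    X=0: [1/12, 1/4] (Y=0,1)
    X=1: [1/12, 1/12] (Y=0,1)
0.0629 bits

Conditional mutual information: I(X;Y|Z) = H(X|Z) + H(Y|Z) - H(X,Y|Z)

H(Z) = 1.0000
H(X,Z) = 1.9591 → H(X|Z) = 0.9591
H(Y,Z) = 1.9591 → H(Y|Z) = 0.9591
H(X,Y,Z) = 2.8554 → H(X,Y|Z) = 1.8554

I(X;Y|Z) = 0.9591 + 0.9591 - 1.8554 = 0.0629 bits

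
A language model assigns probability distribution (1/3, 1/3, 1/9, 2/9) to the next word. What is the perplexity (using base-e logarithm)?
3.7091

Perplexity is e^H (or exp(H) for natural log).

First, H = -Σ p log p = 1.3108 nats
Perplexity = e^1.3108 = 3.7091

Interpretation: The model's uncertainty is equivalent to choosing uniformly among 3.7 options.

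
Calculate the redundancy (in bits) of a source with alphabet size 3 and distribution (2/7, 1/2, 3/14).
0.0923 bits

Redundancy measures how far a source is from maximum entropy:
R = H_max - H(X)

Maximum entropy for 3 symbols: H_max = log_2(3) = 1.5850 bits
Actual entropy: H(X) = 1.4926 bits
Redundancy: R = 1.5850 - 1.4926 = 0.0923 bits

This redundancy represents potential for compression: the source could be compressed by 0.0923 bits per symbol.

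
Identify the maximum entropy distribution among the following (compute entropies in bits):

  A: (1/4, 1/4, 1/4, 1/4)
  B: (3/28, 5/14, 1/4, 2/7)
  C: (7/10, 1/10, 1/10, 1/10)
A

For a discrete distribution over n outcomes, entropy is maximized by the uniform distribution.

Computing entropies:
H(A) = 2.0000 bits
H(B) = 1.8922 bits
H(C) = 1.3568 bits

The uniform distribution (where all probabilities equal 1/4) achieves the maximum entropy of log_2(4) = 2.0000 bits.

Distribution A has the highest entropy.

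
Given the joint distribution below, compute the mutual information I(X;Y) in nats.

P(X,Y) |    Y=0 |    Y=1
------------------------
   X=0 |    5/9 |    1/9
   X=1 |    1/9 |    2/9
0.1240 nats

Mutual information: I(X;Y) = H(X) + H(Y) - H(X,Y)

Marginals:
P(X) = (2/3, 1/3), H(X) = 0.6365 nats
P(Y) = (2/3, 1/3), H(Y) = 0.6365 nats

Joint entropy: H(X,Y) = 1.1491 nats

I(X;Y) = 0.6365 + 0.6365 - 1.1491 = 0.1240 nats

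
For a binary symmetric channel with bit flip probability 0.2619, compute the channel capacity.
0.1704 bits

For a binary symmetric channel (BSC) with error probability p:
Capacity C = 1 - H(p) bits per symbol

where H(p) = -p log₂(p) - (1-p) log₂(1-p) is the binary entropy function.

H(0.2619) = 0.8296 bits
C = 1 - 0.8296 = 0.1704 bits per symbol

This means we can reliably transmit up to 0.1704 bits of information per channel use.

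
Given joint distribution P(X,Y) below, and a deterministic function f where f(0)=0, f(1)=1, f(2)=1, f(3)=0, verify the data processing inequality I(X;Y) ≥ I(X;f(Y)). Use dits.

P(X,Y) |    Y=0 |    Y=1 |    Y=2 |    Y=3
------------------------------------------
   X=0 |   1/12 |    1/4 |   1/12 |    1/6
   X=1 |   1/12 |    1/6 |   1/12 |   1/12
I(X;Y) = 0.0037, I(X;f(Y)) = 0.0002, inequality holds: 0.0037 ≥ 0.0002

Data Processing Inequality: For any Markov chain X → Y → Z, we have I(X;Y) ≥ I(X;Z).

Here Z = f(Y) is a deterministic function of Y, forming X → Y → Z.

Original I(X;Y) = 0.0037 dits

After applying f:
P(X,Z) where Z=f(Y):
- P(X,Z=0) = P(X,Y=0) + P(X,Y=3)
- P(X,Z=1) = P(X,Y=1) + P(X,Y=2)

I(X;Z) = I(X;f(Y)) = 0.0002 dits

Verification: 0.0037 ≥ 0.0002 ✓

Information cannot be created by processing; the function f can only lose information about X.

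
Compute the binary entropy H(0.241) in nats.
0.5522 nats

The binary entropy function is:
H(p) = -p log(p) - (1-p) log(1-p)

H(0.241) = -0.241 × log_e(0.241) - 0.759 × log_e(0.759)
H(0.241) = 0.5522 nats

Note: Binary entropy is maximized at p=0.5 (H=1 bit) and minimized at p=0 or p=1 (H=0).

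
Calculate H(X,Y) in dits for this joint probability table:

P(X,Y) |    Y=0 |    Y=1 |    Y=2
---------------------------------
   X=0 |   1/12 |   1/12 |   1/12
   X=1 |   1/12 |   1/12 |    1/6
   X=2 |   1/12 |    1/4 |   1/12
0.9097 dits

Joint entropy is H(X,Y) = -Σ_{x,y} p(x,y) log p(x,y).

Summing over all non-zero entries:
H(X,Y) = -[1/12·log_10(1/12) + 1/12·log_10(1/12) + 1/12·log_10(1/12) + 1/12·log_10(1/12) + 1/12·log_10(1/12) + 1/6·log_10(1/6) + 1/12·log_10(1/12) + 1/4·log_10(1/4) + 1/12·log_10(1/12)]
H(X,Y) = 0.9097 dits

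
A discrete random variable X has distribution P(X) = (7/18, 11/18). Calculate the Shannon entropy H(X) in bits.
0.9641 bits

Shannon entropy is H(X) = -Σ p(x) log p(x).

For P = (7/18, 11/18):
H = -7/18 × log_2(7/18) -11/18 × log_2(11/18)
H = 0.9641 bits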